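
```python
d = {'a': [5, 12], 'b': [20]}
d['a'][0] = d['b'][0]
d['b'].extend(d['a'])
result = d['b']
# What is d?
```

After line 1: d = {'a': [5, 12], 'b': [20]}
After line 2 (a[0] = b[0] = 20): d = {'a': [20, 12], 'b': [20]}
After line 3 (b.extend(a) appends [20, 12]): d = {'a': [20, 12], 'b': [20, 20, 12]}
After line 4: result = d['b'] = [20, 20, 12]

{'a': [20, 12], 'b': [20, 20, 12]}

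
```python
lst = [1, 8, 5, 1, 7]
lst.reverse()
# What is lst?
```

[7, 1, 5, 8, 1]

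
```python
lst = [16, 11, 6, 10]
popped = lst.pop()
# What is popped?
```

10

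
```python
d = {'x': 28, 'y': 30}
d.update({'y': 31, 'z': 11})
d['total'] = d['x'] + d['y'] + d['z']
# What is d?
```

After line 1: d = {'x': 28, 'y': 30}
After line 2 (y overwritten, z added): d = {'x': 28, 'y': 31, 'z': 11}
After line 3 (total = 28 + 31 + 11 = 70): d = {'x': 28, 'y': 31, 'z': 11, 'total': 70}

{'x': 28, 'y': 31, 'z': 11, 'total': 70}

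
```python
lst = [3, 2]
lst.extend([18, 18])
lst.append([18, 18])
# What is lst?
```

After line 1: lst = [3, 2]
After line 2 (extend unpacks [18, 18]): lst = [3, 2, 18, 18]
After line 3 (append adds [18, 18] as single element): lst = [3, 2, 18, 18, [18, 18]]

[3, 2, 18, 18, [18, 18]]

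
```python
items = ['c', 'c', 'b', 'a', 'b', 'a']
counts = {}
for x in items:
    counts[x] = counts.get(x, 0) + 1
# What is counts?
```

Initial: counts = {}, items = ['c', 'c', 'b', 'a', 'b', 'a']
See 'c': counts = {'c': 1}
See 'c': counts = {'c': 2}
See 'b': counts = {'c': 2, 'b': 1}
See 'a': counts = {'c': 2, 'b': 1, 'a': 1}
See 'b': counts = {'c': 2, 'b': 2, 'a': 1}
See 'a': counts = {'c': 2, 'b': 2, 'a': 2}

{'c': 2, 'b': 2, 'a': 2}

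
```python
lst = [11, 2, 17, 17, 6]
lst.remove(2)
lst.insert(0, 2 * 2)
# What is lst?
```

After line 1: lst = [11, 2, 17, 17, 6]
After line 2 (remove first 2): lst = [11, 17, 17, 6]
After line 3 (insert 4 at index 0): lst = [4, 11, 17, 17, 6]

[4, 11, 17, 17, 6]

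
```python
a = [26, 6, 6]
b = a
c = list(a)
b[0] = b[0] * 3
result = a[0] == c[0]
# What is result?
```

After line 1: a = [26, 6, 6]
After line 2 (b = a, alias): a = [26, 6, 6], b = [26, 6, 6]
After line 3 (c = list(a) is a copy, new object): c = [26, 6, 6]
After line 4 (b[0] = 26 * 3 = 78; mutates shared a/b): a = b = [78, 6, 6], c = [26, 6, 6]
After line 5 (a[0] = 78, c[0] = 26; result = False)

False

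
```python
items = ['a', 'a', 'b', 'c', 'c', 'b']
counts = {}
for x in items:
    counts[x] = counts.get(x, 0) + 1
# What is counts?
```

Initial: counts = {}, items = ['a', 'a', 'b', 'c', 'c', 'b']
See 'a': counts = {'a': 1}
See 'a': counts = {'a': 2}
See 'b': counts = {'a': 2, 'b': 1}
See 'c': counts = {'a': 2, 'b': 1, 'c': 1}
See 'c': counts = {'a': 2, 'b': 1, 'c': 2}
See 'b': counts = {'a': 2, 'b': 2, 'c': 2}

{'a': 2, 'b': 2, 'c': 2}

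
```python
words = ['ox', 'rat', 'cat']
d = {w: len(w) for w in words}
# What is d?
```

{'ox': 2, 'rat': 3, 'cat': 3}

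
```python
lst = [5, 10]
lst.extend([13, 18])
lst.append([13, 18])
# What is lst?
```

After line 1: lst = [5, 10]
After line 2 (extend unpacks [13, 18]): lst = [5, 10, 13, 18]
After line 3 (append adds [13, 18] as single element): lst = [5, 10, 13, 18, [13, 18]]

[5, 10, 13, 18, [13, 18]]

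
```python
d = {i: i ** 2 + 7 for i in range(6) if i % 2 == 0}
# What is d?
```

{0: 7, 2: 11, 4: 23}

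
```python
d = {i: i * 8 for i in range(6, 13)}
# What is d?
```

{6: 48, 7: 56, 8: 64, 9: 72, 10: 80, 11: 88, 12: 96}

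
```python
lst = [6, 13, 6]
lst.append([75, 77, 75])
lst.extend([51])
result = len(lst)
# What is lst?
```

After line 1: lst = [6, 13, 6]
After line 2 (append adds [75, 77, 75] as single element): lst = [6, 13, 6, [75, 77, 75]]
After line 3 (extend unpacks [51], adds 51): lst = [6, 13, 6, [75, 77, 75], 51]
After line 4: result = len(lst) = 5

[6, 13, 6, [75, 77, 75], 51]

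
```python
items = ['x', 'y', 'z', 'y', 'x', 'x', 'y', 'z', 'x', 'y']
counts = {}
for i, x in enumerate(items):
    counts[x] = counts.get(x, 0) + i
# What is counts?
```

Initial: counts = {}, items = ['x', 'y', 'z', 'y', 'x', 'x', 'y', 'z', 'x', 'y']
i=0, x='x': counts = {'x': 0}
i=1, x='y': counts = {'x': 0, 'y': 1}
i=2, x='z': counts = {'x': 0, 'y': 1, 'z': 2}
i=3, x='y': counts = {'x': 0, 'y': 4, 'z': 2}
i=4, x='x': counts = {'x': 4, 'y': 4, 'z': 2}
i=5, x='x': counts = {'x': 9, 'y': 4, 'z': 2}
i=6, x='y': counts = {'x': 9, 'y': 10, 'z': 2}
i=7, x='z': counts = {'x': 9, 'y': 10, 'z': 9}
i=8, x='x': counts = {'x': 17, 'y': 10, 'z': 9}
i=9, x='y': counts = {'x': 17, 'y': 19, 'z': 9}

{'x': 17, 'y': 19, 'z': 9}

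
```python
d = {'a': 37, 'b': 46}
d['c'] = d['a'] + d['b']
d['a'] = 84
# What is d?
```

After line 1: d = {'a': 37, 'b': 46}
After line 2 (d['c'] = 37 + 46): d = {'a': 37, 'b': 46, 'c': 83}
After line 3: d = {'a': 84, 'b': 46, 'c': 83}

{'a': 84, 'b': 46, 'c': 83}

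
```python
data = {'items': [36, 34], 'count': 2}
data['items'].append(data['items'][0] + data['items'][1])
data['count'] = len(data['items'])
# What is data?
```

After line 1: data = {'items': [36, 34], 'count': 2}
After line 2 (append 36 + 34 = 70): data = {'items': [36, 34, 70], 'count': 2}
After line 3 (count = len(items) = 3): data = {'items': [36, 34, 70], 'count': 3}

{'items': [36, 34, 70], 'count': 3}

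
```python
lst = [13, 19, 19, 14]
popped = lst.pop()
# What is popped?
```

14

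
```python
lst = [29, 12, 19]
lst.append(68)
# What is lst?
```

[29, 12, 19, 68]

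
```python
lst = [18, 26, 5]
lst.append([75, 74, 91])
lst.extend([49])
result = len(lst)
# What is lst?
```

After line 1: lst = [18, 26, 5]
After line 2 (append adds [75, 74, 91] as single element): lst = [18, 26, 5, [75, 74, 91]]
After line 3 (extend unpacks [49], adds 49): lst = [18, 26, 5, [75, 74, 91], 49]
After line 4: result = len(lst) = 5

[18, 26, 5, [75, 74, 91], 49]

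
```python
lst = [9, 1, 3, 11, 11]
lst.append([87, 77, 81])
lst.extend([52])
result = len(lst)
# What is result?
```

After line 1: lst = [9, 1, 3, 11, 11]
After line 2 (append adds [87, 77, 81] as single element): lst = [9, 1, 3, 11, 11, [87, 77, 81]]
After line 3 (extend unpacks [52], adds 52): lst = [9, 1, 3, 11, 11, [87, 77, 81], 52]
After line 4: result = len(lst) = 7

7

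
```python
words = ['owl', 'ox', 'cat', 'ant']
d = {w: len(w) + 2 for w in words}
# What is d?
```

{'owl': 5, 'ox': 4, 'cat': 5, 'ant': 5}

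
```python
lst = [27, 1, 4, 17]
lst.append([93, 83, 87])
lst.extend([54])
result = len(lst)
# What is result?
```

After line 1: lst = [27, 1, 4, 17]
After line 2 (append adds [93, 83, 87] as single element): lst = [27, 1, 4, 17, [93, 83, 87]]
After line 3 (extend unpacks [54], adds 54): lst = [27, 1, 4, 17, [93, 83, 87], 54]
After line 4: result = len(lst) = 6

6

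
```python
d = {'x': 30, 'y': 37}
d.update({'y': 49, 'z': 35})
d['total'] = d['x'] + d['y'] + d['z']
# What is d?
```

After line 1: d = {'x': 30, 'y': 37}
After line 2 (y overwritten, z added): d = {'x': 30, 'y': 49, 'z': 35}
After line 3 (total = 30 + 49 + 35 = 114): d = {'x': 30, 'y': 49, 'z': 35, 'total': 114}

{'x': 30, 'y': 49, 'z': 35, 'total': 114}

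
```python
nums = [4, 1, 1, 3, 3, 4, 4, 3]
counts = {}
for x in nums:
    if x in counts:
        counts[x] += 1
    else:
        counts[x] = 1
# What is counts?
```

Initial: counts = {}, nums = [4, 1, 1, 3, 3, 4, 4, 3]
See 4: counts = {4: 1}
See 1: counts = {4: 1, 1: 1}
See 1: counts = {4: 1, 1: 2}
See 3: counts = {4: 1, 1: 2, 3: 1}
See 3: counts = {4: 1, 1: 2, 3: 2}
See 4: counts = {4: 2, 1: 2, 3: 2}
See 4: counts = {4: 3, 1: 2, 3: 2}
See 3: counts = {4: 3, 1: 2, 3: 3}

{4: 3, 1: 2, 3: 3}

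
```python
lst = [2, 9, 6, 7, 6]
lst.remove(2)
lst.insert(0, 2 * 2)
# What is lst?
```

After line 1: lst = [2, 9, 6, 7, 6]
After line 2 (remove first 2): lst = [9, 6, 7, 6]
After line 3 (insert 4 at index 0): lst = [4, 9, 6, 7, 6]

[4, 9, 6, 7, 6]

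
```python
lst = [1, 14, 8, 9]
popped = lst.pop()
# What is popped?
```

9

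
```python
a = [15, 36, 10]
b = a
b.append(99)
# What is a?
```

After line 1: a = [15, 36, 10]
After line 2 (b = a is an alias, same object): a = [15, 36, 10], b = [15, 36, 10]
After line 3 (b.append mutates the shared list): a = [15, 36, 10, 99], b = [15, 36, 10, 99]

[15, 36, 10, 99]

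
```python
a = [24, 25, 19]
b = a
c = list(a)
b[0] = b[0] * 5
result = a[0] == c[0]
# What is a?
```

After line 1: a = [24, 25, 19]
After line 2 (b = a, alias): a = [24, 25, 19], b = [24, 25, 19]
After line 3 (c = list(a) is a copy, new object): c = [24, 25, 19]
After line 4 (b[0] = 24 * 5 = 120; mutates shared a/b): a = b = [120, 25, 19], c = [24, 25, 19]
After line 5 (a[0] = 120, c[0] = 24; result = False)

[120, 25, 19]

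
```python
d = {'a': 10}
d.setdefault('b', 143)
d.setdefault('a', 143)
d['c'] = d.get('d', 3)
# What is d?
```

After line 1: d = {'a': 10}
After line 2 (setdefault adds 'b'=143): d = {'a': 10, 'b': 143}
After line 3 (setdefault 'a' no-op, already exists): d = {'a': 10, 'b': 143}
After line 4 (get('d', 3) returns default since 'd' not in d): d = {'a': 10, 'b': 143, 'c': 3}

{'a': 10, 'b': 143, 'c': 3}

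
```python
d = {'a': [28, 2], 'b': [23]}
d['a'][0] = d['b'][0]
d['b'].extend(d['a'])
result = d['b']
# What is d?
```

After line 1: d = {'a': [28, 2], 'b': [23]}
After line 2 (a[0] = b[0] = 23): d = {'a': [23, 2], 'b': [23]}
After line 3 (b.extend(a) appends [23, 2]): d = {'a': [23, 2], 'b': [23, 23, 2]}
After line 4: result = d['b'] = [23, 23, 2]

{'a': [23, 2], 'b': [23, 23, 2]}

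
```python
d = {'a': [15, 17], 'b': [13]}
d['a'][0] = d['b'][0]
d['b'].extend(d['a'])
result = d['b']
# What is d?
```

After line 1: d = {'a': [15, 17], 'b': [13]}
After line 2 (a[0] = b[0] = 13): d = {'a': [13, 17], 'b': [13]}
After line 3 (b.extend(a) appends [13, 17]): d = {'a': [13, 17], 'b': [13, 13, 17]}
After line 4: result = d['b'] = [13, 13, 17]

{'a': [13, 17], 'b': [13, 13, 17]}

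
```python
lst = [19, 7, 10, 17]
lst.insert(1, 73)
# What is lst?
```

[19, 73, 7, 10, 17]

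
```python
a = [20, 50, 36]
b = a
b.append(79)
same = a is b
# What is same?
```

After line 1: a = [20, 50, 36]
After line 2 (b = a is an alias, same object): a = [20, 50, 36], b = [20, 50, 36]
After line 3 (b.append mutates the shared list): a = [20, 50, 36, 79], b = [20, 50, 36, 79]
After line 4 (same = a is b; same object -> True): same = True

True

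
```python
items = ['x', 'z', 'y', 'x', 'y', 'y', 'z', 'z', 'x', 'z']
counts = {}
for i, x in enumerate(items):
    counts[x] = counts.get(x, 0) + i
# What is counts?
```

Initial: counts = {}, items = ['x', 'z', 'y', 'x', 'y', 'y', 'z', 'z', 'x', 'z']
i=0, x='x': counts = {'x': 0}
i=1, x='z': counts = {'x': 0, 'z': 1}
i=2, x='y': counts = {'x': 0, 'z': 1, 'y': 2}
i=3, x='x': counts = {'x': 3, 'z': 1, 'y': 2}
i=4, x='y': counts = {'x': 3, 'z': 1, 'y': 6}
i=5, x='y': counts = {'x': 3, 'z': 1, 'y': 11}
i=6, x='z': counts = {'x': 3, 'z': 7, 'y': 11}
i=7, x='z': counts = {'x': 3, 'z': 14, 'y': 11}
i=8, x='x': counts = {'x': 11, 'z': 14, 'y': 11}
i=9, x='z': counts = {'x': 11, 'z': 23, 'y': 11}

{'x': 11, 'z': 23, 'y': 11}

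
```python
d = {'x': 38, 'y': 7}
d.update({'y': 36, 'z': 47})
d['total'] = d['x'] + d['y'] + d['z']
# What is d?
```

After line 1: d = {'x': 38, 'y': 7}
After line 2 (y overwritten, z added): d = {'x': 38, 'y': 36, 'z': 47}
After line 3 (total = 38 + 36 + 47 = 121): d = {'x': 38, 'y': 36, 'z': 47, 'total': 121}

{'x': 38, 'y': 36, 'z': 47, 'total': 121}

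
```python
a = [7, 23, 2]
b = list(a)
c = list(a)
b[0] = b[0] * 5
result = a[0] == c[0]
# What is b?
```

After line 1: a = [7, 23, 2]
After line 2 (b = list(a), copy): a = [7, 23, 2], b = [7, 23, 2]
After line 3 (c = list(a) is a copy, new object): c = [7, 23, 2]
After line 4 (b[0] = 7 * 5 = 35; only b mutates (copy)): a = [7, 23, 2], b = [35, 23, 2], c = [7, 23, 2]
After line 5 (a[0] = 7, c[0] = 7; result = True)

[35, 23, 2]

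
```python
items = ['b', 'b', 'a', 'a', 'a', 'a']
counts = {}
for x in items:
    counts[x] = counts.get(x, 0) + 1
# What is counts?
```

Initial: counts = {}, items = ['b', 'b', 'a', 'a', 'a', 'a']
See 'b': counts = {'b': 1}
See 'b': counts = {'b': 2}
See 'a': counts = {'b': 2, 'a': 1}
See 'a': counts = {'b': 2, 'a': 2}
See 'a': counts = {'b': 2, 'a': 3}
See 'a': counts = {'b': 2, 'a': 4}

{'b': 2, 'a': 4}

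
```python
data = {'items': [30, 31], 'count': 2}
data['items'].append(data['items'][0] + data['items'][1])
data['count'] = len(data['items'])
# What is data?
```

After line 1: data = {'items': [30, 31], 'count': 2}
After line 2 (append 30 + 31 = 61): data = {'items': [30, 31, 61], 'count': 2}
After line 3 (count = len(items) = 3): data = {'items': [30, 31, 61], 'count': 3}

{'items': [30, 31, 61], 'count': 3}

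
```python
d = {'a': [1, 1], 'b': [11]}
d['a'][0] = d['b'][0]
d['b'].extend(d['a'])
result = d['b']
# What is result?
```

After line 1: d = {'a': [1, 1], 'b': [11]}
After line 2 (a[0] = b[0] = 11): d = {'a': [11, 1], 'b': [11]}
After line 3 (b.extend(a) appends [11, 1]): d = {'a': [11, 1], 'b': [11, 11, 1]}
After line 4: result = d['b'] = [11, 11, 1]

[11, 11, 1]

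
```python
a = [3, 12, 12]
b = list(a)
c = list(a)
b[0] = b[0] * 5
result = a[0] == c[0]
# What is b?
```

After line 1: a = [3, 12, 12]
After line 2 (b = list(a), copy): a = [3, 12, 12], b = [3, 12, 12]
After line 3 (c = list(a) is a copy, new object): c = [3, 12, 12]
After line 4 (b[0] = 3 * 5 = 15; only b mutates (copy)): a = [3, 12, 12], b = [15, 12, 12], c = [3, 12, 12]
After line 5 (a[0] = 3, c[0] = 3; result = True)

[15, 12, 12]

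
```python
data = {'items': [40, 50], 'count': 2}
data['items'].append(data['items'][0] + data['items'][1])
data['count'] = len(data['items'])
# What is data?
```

After line 1: data = {'items': [40, 50], 'count': 2}
After line 2 (append 40 + 50 = 90): data = {'items': [40, 50, 90], 'count': 2}
After line 3 (count = len(items) = 3): data = {'items': [40, 50, 90], 'count': 3}

{'items': [40, 50, 90], 'count': 3}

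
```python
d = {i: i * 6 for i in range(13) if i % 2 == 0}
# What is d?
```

{0: 0, 2: 12, 4: 24, 6: 36, 8: 48, 10: 60, 12: 72}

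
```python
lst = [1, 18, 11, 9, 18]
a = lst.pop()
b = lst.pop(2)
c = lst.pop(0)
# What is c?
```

After line 1: lst = [1, 18, 11, 9, 18]
After line 2 (pop() -> a = 18): lst = [1, 18, 11, 9]
After line 3 (pop(2) -> b = 11): lst = [1, 18, 9]
After line 4 (pop(0) -> c = 1): lst = [18, 9]

1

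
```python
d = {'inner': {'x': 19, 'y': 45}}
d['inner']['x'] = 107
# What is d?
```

After line 1: d = {'inner': {'x': 19, 'y': 45}}
After line 2 (inner x overwritten): d = {'inner': {'x': 107, 'y': 45}}

{'inner': {'x': 107, 'y': 45}}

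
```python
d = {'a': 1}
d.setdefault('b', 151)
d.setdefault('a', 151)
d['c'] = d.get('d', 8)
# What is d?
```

After line 1: d = {'a': 1}
After line 2 (setdefault adds 'b'=151): d = {'a': 1, 'b': 151}
After line 3 (setdefault 'a' no-op, already exists): d = {'a': 1, 'b': 151}
After line 4 (get('d', 8) returns default since 'd' not in d): d = {'a': 1, 'b': 151, 'c': 8}

{'a': 1, 'b': 151, 'c': 8}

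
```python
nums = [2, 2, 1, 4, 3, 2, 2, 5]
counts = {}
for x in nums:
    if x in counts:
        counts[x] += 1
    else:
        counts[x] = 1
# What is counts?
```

Initial: counts = {}, nums = [2, 2, 1, 4, 3, 2, 2, 5]
See 2: counts = {2: 1}
See 2: counts = {2: 2}
See 1: counts = {2: 2, 1: 1}
See 4: counts = {2: 2, 1: 1, 4: 1}
See 3: counts = {2: 2, 1: 1, 4: 1, 3: 1}
See 2: counts = {2: 3, 1: 1, 4: 1, 3: 1}
See 2: counts = {2: 4, 1: 1, 4: 1, 3: 1}
See 5: counts = {2: 4, 1: 1, 4: 1, 3: 1, 5: 1}

{2: 4, 1: 1, 4: 1, 3: 1, 5: 1}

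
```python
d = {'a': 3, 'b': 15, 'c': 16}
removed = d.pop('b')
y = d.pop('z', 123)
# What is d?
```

After line 1: d = {'a': 3, 'b': 15, 'c': 16}
After line 2 (pop 'b' returns 15): d = {'a': 3, 'c': 16}, removed = 15
After line 3 (pop 'z' missing, returns default 123): d = {'a': 3, 'c': 16}, y = 123

{'a': 3, 'c': 16}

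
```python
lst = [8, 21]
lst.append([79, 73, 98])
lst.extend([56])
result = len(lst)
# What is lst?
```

After line 1: lst = [8, 21]
After line 2 (append adds [79, 73, 98] as single element): lst = [8, 21, [79, 73, 98]]
After line 3 (extend unpacks [56], adds 56): lst = [8, 21, [79, 73, 98], 56]
After line 4: result = len(lst) = 4

[8, 21, [79, 73, 98], 56]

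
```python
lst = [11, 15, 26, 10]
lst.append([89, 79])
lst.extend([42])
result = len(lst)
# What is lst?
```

After line 1: lst = [11, 15, 26, 10]
After line 2 (append adds [89, 79] as single element): lst = [11, 15, 26, 10, [89, 79]]
After line 3 (extend unpacks [42], adds 42): lst = [11, 15, 26, 10, [89, 79], 42]
After line 4: result = len(lst) = 6

[11, 15, 26, 10, [89, 79], 42]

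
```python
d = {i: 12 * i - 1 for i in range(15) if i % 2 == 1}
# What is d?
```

{1: 11, 3: 35, 5: 59, 7: 83, 9: 107, 11: 131, 13: 155}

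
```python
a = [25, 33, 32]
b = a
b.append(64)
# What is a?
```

After line 1: a = [25, 33, 32]
After line 2 (b = a is an alias, same object): a = [25, 33, 32], b = [25, 33, 32]
After line 3 (b.append mutates the shared list): a = [25, 33, 32, 64], b = [25, 33, 32, 64]

[25, 33, 32, 64]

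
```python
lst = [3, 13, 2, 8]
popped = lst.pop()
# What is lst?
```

[3, 13, 2]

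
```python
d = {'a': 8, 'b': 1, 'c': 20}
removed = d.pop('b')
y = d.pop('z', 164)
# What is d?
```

After line 1: d = {'a': 8, 'b': 1, 'c': 20}
After line 2 (pop 'b' returns 1): d = {'a': 8, 'c': 20}, removed = 1
After line 3 (pop 'z' missing, returns default 164): d = {'a': 8, 'c': 20}, y = 164

{'a': 8, 'c': 20}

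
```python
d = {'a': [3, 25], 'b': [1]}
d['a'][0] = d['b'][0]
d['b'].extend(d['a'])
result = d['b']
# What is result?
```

After line 1: d = {'a': [3, 25], 'b': [1]}
After line 2 (a[0] = b[0] = 1): d = {'a': [1, 25], 'b': [1]}
After line 3 (b.extend(a) appends [1, 25]): d = {'a': [1, 25], 'b': [1, 1, 25]}
After line 4: result = d['b'] = [1, 1, 25]

[1, 1, 25]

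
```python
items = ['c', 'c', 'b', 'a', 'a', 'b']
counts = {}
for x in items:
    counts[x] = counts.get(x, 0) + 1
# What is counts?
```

Initial: counts = {}, items = ['c', 'c', 'b', 'a', 'a', 'b']
See 'c': counts = {'c': 1}
See 'c': counts = {'c': 2}
See 'b': counts = {'c': 2, 'b': 1}
See 'a': counts = {'c': 2, 'b': 1, 'a': 1}
See 'a': counts = {'c': 2, 'b': 1, 'a': 2}
See 'b': counts = {'c': 2, 'b': 2, 'a': 2}

{'c': 2, 'b': 2, 'a': 2}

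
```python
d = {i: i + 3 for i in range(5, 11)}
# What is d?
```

{5: 8, 6: 9, 7: 10, 8: 11, 9: 12, 10: 13}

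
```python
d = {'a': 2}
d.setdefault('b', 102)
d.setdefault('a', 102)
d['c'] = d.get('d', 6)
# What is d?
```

After line 1: d = {'a': 2}
After line 2 (setdefault adds 'b'=102): d = {'a': 2, 'b': 102}
After line 3 (setdefault 'a' no-op, already exists): d = {'a': 2, 'b': 102}
After line 4 (get('d', 6) returns default since 'd' not in d): d = {'a': 2, 'b': 102, 'c': 6}

{'a': 2, 'b': 102, 'c': 6}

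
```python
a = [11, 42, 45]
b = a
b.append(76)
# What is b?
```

After line 1: a = [11, 42, 45]
After line 2 (b = a is an alias, same object): a = [11, 42, 45], b = [11, 42, 45]
After line 3 (b.append mutates the shared list): a = [11, 42, 45, 76], b = [11, 42, 45, 76]

[11, 42, 45, 76]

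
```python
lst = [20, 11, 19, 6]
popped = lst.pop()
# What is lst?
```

[20, 11, 19]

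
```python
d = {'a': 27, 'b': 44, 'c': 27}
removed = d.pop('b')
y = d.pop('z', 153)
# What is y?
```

After line 1: d = {'a': 27, 'b': 44, 'c': 27}
After line 2 (pop 'b' returns 44): d = {'a': 27, 'c': 27}, removed = 44
After line 3 (pop 'z' missing, returns default 153): d = {'a': 27, 'c': 27}, y = 153

153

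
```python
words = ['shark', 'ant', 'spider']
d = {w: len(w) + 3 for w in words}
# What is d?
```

{'shark': 8, 'ant': 6, 'spider': 9}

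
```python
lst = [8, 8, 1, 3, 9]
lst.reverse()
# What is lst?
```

[9, 3, 1, 8, 8]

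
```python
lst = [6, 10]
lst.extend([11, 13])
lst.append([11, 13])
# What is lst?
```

After line 1: lst = [6, 10]
After line 2 (extend unpacks [11, 13]): lst = [6, 10, 11, 13]
After line 3 (append adds [11, 13] as single element): lst = [6, 10, 11, 13, [11, 13]]

[6, 10, 11, 13, [11, 13]]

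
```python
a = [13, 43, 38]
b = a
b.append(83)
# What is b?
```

After line 1: a = [13, 43, 38]
After line 2 (b = a is an alias, same object): a = [13, 43, 38], b = [13, 43, 38]
After line 3 (b.append mutates the shared list): a = [13, 43, 38, 83], b = [13, 43, 38, 83]

[13, 43, 38, 83]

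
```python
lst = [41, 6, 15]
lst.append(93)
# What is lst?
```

[41, 6, 15, 93]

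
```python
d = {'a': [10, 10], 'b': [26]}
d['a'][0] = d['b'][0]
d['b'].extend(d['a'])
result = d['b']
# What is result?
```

After line 1: d = {'a': [10, 10], 'b': [26]}
After line 2 (a[0] = b[0] = 26): d = {'a': [26, 10], 'b': [26]}
After line 3 (b.extend(a) appends [26, 10]): d = {'a': [26, 10], 'b': [26, 26, 10]}
After line 4: result = d['b'] = [26, 26, 10]

[26, 26, 10]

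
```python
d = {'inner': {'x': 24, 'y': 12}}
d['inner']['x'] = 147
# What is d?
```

After line 1: d = {'inner': {'x': 24, 'y': 12}}
After line 2 (inner x overwritten): d = {'inner': {'x': 147, 'y': 12}}

{'inner': {'x': 147, 'y': 12}}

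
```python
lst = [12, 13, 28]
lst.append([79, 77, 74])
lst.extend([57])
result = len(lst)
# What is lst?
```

After line 1: lst = [12, 13, 28]
After line 2 (append adds [79, 77, 74] as single element): lst = [12, 13, 28, [79, 77, 74]]
After line 3 (extend unpacks [57], adds 57): lst = [12, 13, 28, [79, 77, 74], 57]
After line 4: result = len(lst) = 5

[12, 13, 28, [79, 77, 74], 57]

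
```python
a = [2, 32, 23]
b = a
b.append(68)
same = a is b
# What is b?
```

After line 1: a = [2, 32, 23]
After line 2 (b = a is an alias, same object): a = [2, 32, 23], b = [2, 32, 23]
After line 3 (b.append mutates the shared list): a = [2, 32, 23, 68], b = [2, 32, 23, 68]
After line 4 (same = a is b; same object -> True): same = True

[2, 32, 23, 68]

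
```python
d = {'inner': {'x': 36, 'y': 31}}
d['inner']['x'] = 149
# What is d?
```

After line 1: d = {'inner': {'x': 36, 'y': 31}}
After line 2 (inner x overwritten): d = {'inner': {'x': 149, 'y': 31}}

{'inner': {'x': 149, 'y': 31}}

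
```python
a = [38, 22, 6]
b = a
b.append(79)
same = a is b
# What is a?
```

After line 1: a = [38, 22, 6]
After line 2 (b = a is an alias, same object): a = [38, 22, 6], b = [38, 22, 6]
After line 3 (b.append mutates the shared list): a = [38, 22, 6, 79], b = [38, 22, 6, 79]
After line 4 (same = a is b; same object -> True): same = True

[38, 22, 6, 79]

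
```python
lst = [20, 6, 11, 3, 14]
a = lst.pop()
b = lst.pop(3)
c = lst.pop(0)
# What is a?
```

After line 1: lst = [20, 6, 11, 3, 14]
After line 2 (pop() -> a = 14): lst = [20, 6, 11, 3]
After line 3 (pop(3) -> b = 3): lst = [20, 6, 11]
After line 4 (pop(0) -> c = 20): lst = [6, 11]

14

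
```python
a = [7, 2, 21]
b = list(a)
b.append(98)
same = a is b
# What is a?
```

After line 1: a = [7, 2, 21]
After line 2 (b = list(a) is a shallow copy, new object): a = [7, 2, 21], b = [7, 2, 21]
After line 3 (append only mutates b): a = [7, 2, 21], b = [7, 2, 21, 98]
After line 4 (same = a is b; different objects -> False): same = False

[7, 2, 21]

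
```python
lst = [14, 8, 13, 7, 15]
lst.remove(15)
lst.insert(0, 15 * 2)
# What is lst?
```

After line 1: lst = [14, 8, 13, 7, 15]
After line 2 (remove first 15): lst = [14, 8, 13, 7]
After line 3 (insert 30 at index 0): lst = [30, 14, 8, 13, 7]

[30, 14, 8, 13, 7]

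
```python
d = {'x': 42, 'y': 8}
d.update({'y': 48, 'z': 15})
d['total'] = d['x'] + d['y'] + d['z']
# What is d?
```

After line 1: d = {'x': 42, 'y': 8}
After line 2 (y overwritten, z added): d = {'x': 42, 'y': 48, 'z': 15}
After line 3 (total = 42 + 48 + 15 = 105): d = {'x': 42, 'y': 48, 'z': 15, 'total': 105}

{'x': 42, 'y': 48, 'z': 15, 'total': 105}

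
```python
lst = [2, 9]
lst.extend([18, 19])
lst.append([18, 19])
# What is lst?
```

After line 1: lst = [2, 9]
After line 2 (extend unpacks [18, 19]): lst = [2, 9, 18, 19]
After line 3 (append adds [18, 19] as single element): lst = [2, 9, 18, 19, [18, 19]]

[2, 9, 18, 19, [18, 19]]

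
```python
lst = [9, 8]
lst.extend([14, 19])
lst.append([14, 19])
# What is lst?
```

After line 1: lst = [9, 8]
After line 2 (extend unpacks [14, 19]): lst = [9, 8, 14, 19]
After line 3 (append adds [14, 19] as single element): lst = [9, 8, 14, 19, [14, 19]]

[9, 8, 14, 19, [14, 19]]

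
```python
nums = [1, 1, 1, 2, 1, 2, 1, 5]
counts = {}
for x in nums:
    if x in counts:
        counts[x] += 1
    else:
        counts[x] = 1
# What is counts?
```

Initial: counts = {}, nums = [1, 1, 1, 2, 1, 2, 1, 5]
See 1: counts = {1: 1}
See 1: counts = {1: 2}
See 1: counts = {1: 3}
See 2: counts = {1: 3, 2: 1}
See 1: counts = {1: 4, 2: 1}
See 2: counts = {1: 4, 2: 2}
See 1: counts = {1: 5, 2: 2}
See 5: counts = {1: 5, 2: 2, 5: 1}

{1: 5, 2: 2, 5: 1}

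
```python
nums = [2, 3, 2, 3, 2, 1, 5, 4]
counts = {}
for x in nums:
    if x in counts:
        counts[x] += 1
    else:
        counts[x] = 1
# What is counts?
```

Initial: counts = {}, nums = [2, 3, 2, 3, 2, 1, 5, 4]
See 2: counts = {2: 1}
See 3: counts = {2: 1, 3: 1}
See 2: counts = {2: 2, 3: 1}
See 3: counts = {2: 2, 3: 2}
See 2: counts = {2: 3, 3: 2}
See 1: counts = {2: 3, 3: 2, 1: 1}
See 5: counts = {2: 3, 3: 2, 1: 1, 5: 1}
See 4: counts = {2: 3, 3: 2, 1: 1, 5: 1, 4: 1}

{2: 3, 3: 2, 1: 1, 5: 1, 4: 1}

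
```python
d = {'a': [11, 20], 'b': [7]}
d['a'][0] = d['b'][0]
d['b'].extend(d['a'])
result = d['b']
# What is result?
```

After line 1: d = {'a': [11, 20], 'b': [7]}
After line 2 (a[0] = b[0] = 7): d = {'a': [7, 20], 'b': [7]}
After line 3 (b.extend(a) appends [7, 20]): d = {'a': [7, 20], 'b': [7, 7, 20]}
After line 4: result = d['b'] = [7, 7, 20]

[7, 7, 20]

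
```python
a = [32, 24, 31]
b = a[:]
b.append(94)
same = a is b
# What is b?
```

After line 1: a = [32, 24, 31]
After line 2 (b = a[:] is a shallow copy, new object): a = [32, 24, 31], b = [32, 24, 31]
After line 3 (append only mutates b): a = [32, 24, 31], b = [32, 24, 31, 94]
After line 4 (same = a is b; different objects -> False): same = False

[32, 24, 31, 94]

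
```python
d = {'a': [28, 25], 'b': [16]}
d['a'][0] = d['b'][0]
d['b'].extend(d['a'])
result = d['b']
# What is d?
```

After line 1: d = {'a': [28, 25], 'b': [16]}
After line 2 (a[0] = b[0] = 16): d = {'a': [16, 25], 'b': [16]}
After line 3 (b.extend(a) appends [16, 25]): d = {'a': [16, 25], 'b': [16, 16, 25]}
After line 4: result = d['b'] = [16, 16, 25]

{'a': [16, 25], 'b': [16, 16, 25]}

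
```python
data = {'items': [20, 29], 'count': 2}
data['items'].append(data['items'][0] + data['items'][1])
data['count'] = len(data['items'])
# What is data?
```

After line 1: data = {'items': [20, 29], 'count': 2}
After line 2 (append 20 + 29 = 49): data = {'items': [20, 29, 49], 'count': 2}
After line 3 (count = len(items) = 3): data = {'items': [20, 29, 49], 'count': 3}

{'items': [20, 29, 49], 'count': 3}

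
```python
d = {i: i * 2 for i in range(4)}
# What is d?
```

{0: 0, 1: 2, 2: 4, 3: 6}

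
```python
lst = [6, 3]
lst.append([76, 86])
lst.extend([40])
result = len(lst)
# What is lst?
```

After line 1: lst = [6, 3]
After line 2 (append adds [76, 86] as single element): lst = [6, 3, [76, 86]]
After line 3 (extend unpacks [40], adds 40): lst = [6, 3, [76, 86], 40]
After line 4: result = len(lst) = 4

[6, 3, [76, 86], 40]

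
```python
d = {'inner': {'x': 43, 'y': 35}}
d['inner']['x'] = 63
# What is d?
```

After line 1: d = {'inner': {'x': 43, 'y': 35}}
After line 2 (inner x overwritten): d = {'inner': {'x': 63, 'y': 35}}

{'inner': {'x': 63, 'y': 35}}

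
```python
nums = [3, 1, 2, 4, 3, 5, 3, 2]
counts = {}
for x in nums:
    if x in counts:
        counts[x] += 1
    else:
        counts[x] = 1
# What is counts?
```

Initial: counts = {}, nums = [3, 1, 2, 4, 3, 5, 3, 2]
See 3: counts = {3: 1}
See 1: counts = {3: 1, 1: 1}
See 2: counts = {3: 1, 1: 1, 2: 1}
See 4: counts = {3: 1, 1: 1, 2: 1, 4: 1}
See 3: counts = {3: 2, 1: 1, 2: 1, 4: 1}
See 5: counts = {3: 2, 1: 1, 2: 1, 4: 1, 5: 1}
See 3: counts = {3: 3, 1: 1, 2: 1, 4: 1, 5: 1}
See 2: counts = {3: 3, 1: 1, 2: 2, 4: 1, 5: 1}

{3: 3, 1: 1, 2: 2, 4: 1, 5: 1}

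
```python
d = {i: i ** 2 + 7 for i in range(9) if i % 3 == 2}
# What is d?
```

{2: 11, 5: 32, 8: 71}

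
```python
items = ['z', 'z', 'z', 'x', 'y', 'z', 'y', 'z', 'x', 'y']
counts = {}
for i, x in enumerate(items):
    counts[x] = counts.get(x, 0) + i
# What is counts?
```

Initial: counts = {}, items = ['z', 'z', 'z', 'x', 'y', 'z', 'y', 'z', 'x', 'y']
i=0, x='z': counts = {'z': 0}
i=1, x='z': counts = {'z': 1}
i=2, x='z': counts = {'z': 3}
i=3, x='x': counts = {'z': 3, 'x': 3}
i=4, x='y': counts = {'z': 3, 'x': 3, 'y': 4}
i=5, x='z': counts = {'z': 8, 'x': 3, 'y': 4}
i=6, x='y': counts = {'z': 8, 'x': 3, 'y': 10}
i=7, x='z': counts = {'z': 15, 'x': 3, 'y': 10}
i=8, x='x': counts = {'z': 15, 'x': 11, 'y': 10}
i=9, x='y': counts = {'z': 15, 'x': 11, 'y': 19}

{'z': 15, 'x': 11, 'y': 19}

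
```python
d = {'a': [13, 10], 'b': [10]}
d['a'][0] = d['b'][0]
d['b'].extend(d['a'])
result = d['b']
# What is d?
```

After line 1: d = {'a': [13, 10], 'b': [10]}
After line 2 (a[0] = b[0] = 10): d = {'a': [10, 10], 'b': [10]}
After line 3 (b.extend(a) appends [10, 10]): d = {'a': [10, 10], 'b': [10, 10, 10]}
After line 4: result = d['b'] = [10, 10, 10]

{'a': [10, 10], 'b': [10, 10, 10]}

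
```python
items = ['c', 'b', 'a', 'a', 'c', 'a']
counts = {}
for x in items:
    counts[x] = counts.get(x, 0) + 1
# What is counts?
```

Initial: counts = {}, items = ['c', 'b', 'a', 'a', 'c', 'a']
See 'c': counts = {'c': 1}
See 'b': counts = {'c': 1, 'b': 1}
See 'a': counts = {'c': 1, 'b': 1, 'a': 1}
See 'a': counts = {'c': 1, 'b': 1, 'a': 2}
See 'c': counts = {'c': 2, 'b': 1, 'a': 2}
See 'a': counts = {'c': 2, 'b': 1, 'a': 3}

{'c': 2, 'b': 1, 'a': 3}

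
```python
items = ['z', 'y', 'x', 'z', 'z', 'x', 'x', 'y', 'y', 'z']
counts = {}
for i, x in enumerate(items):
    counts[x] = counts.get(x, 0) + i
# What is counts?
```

Initial: counts = {}, items = ['z', 'y', 'x', 'z', 'z', 'x', 'x', 'y', 'y', 'z']
i=0, x='z': counts = {'z': 0}
i=1, x='y': counts = {'z': 0, 'y': 1}
i=2, x='x': counts = {'z': 0, 'y': 1, 'x': 2}
i=3, x='z': counts = {'z': 3, 'y': 1, 'x': 2}
i=4, x='z': counts = {'z': 7, 'y': 1, 'x': 2}
i=5, x='x': counts = {'z': 7, 'y': 1, 'x': 7}
i=6, x='x': counts = {'z': 7, 'y': 1, 'x': 13}
i=7, x='y': counts = {'z': 7, 'y': 8, 'x': 13}
i=8, x='y': counts = {'z': 7, 'y': 16, 'x': 13}
i=9, x='z': counts = {'z': 16, 'y': 16, 'x': 13}

{'z': 16, 'y': 16, 'x': 13}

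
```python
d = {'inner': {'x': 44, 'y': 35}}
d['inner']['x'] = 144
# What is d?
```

After line 1: d = {'inner': {'x': 44, 'y': 35}}
After line 2 (inner x overwritten): d = {'inner': {'x': 144, 'y': 35}}

{'inner': {'x': 144, 'y': 35}}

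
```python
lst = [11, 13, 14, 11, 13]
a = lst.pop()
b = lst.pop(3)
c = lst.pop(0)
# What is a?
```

After line 1: lst = [11, 13, 14, 11, 13]
After line 2 (pop() -> a = 13): lst = [11, 13, 14, 11]
After line 3 (pop(3) -> b = 11): lst = [11, 13, 14]
After line 4 (pop(0) -> c = 11): lst = [13, 14]

13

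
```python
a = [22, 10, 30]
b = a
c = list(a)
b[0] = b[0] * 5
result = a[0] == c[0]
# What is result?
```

After line 1: a = [22, 10, 30]
After line 2 (b = a, alias): a = [22, 10, 30], b = [22, 10, 30]
After line 3 (c = list(a) is a copy, new object): c = [22, 10, 30]
After line 4 (b[0] = 22 * 5 = 110; mutates shared a/b): a = b = [110, 10, 30], c = [22, 10, 30]
After line 5 (a[0] = 110, c[0] = 22; result = False)

False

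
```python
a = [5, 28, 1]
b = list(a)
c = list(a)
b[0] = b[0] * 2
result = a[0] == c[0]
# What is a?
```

After line 1: a = [5, 28, 1]
After line 2 (b = list(a), copy): a = [5, 28, 1], b = [5, 28, 1]
After line 3 (c = list(a) is a copy, new object): c = [5, 28, 1]
After line 4 (b[0] = 5 * 2 = 10; only b mutates (copy)): a = [5, 28, 1], b = [10, 28, 1], c = [5, 28, 1]
After line 5 (a[0] = 5, c[0] = 5; result = True)

[5, 28, 1]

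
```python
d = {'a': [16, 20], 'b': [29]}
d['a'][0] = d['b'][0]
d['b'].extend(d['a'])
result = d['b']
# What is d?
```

After line 1: d = {'a': [16, 20], 'b': [29]}
After line 2 (a[0] = b[0] = 29): d = {'a': [29, 20], 'b': [29]}
After line 3 (b.extend(a) appends [29, 20]): d = {'a': [29, 20], 'b': [29, 29, 20]}
After line 4: result = d['b'] = [29, 29, 20]

{'a': [29, 20], 'b': [29, 29, 20]}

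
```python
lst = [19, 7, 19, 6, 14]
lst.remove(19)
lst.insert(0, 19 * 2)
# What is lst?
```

After line 1: lst = [19, 7, 19, 6, 14]
After line 2 (remove first 19): lst = [7, 19, 6, 14]
After line 3 (insert 38 at index 0): lst = [38, 7, 19, 6, 14]

[38, 7, 19, 6, 14]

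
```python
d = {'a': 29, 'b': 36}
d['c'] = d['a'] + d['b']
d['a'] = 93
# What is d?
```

After line 1: d = {'a': 29, 'b': 36}
After line 2 (d['c'] = 29 + 36): d = {'a': 29, 'b': 36, 'c': 65}
After line 3: d = {'a': 93, 'b': 36, 'c': 65}

{'a': 93, 'b': 36, 'c': 65}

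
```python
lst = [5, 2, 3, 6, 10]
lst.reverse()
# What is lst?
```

[10, 6, 3, 2, 5]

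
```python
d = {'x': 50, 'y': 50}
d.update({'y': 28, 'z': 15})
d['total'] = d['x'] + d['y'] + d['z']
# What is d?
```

After line 1: d = {'x': 50, 'y': 50}
After line 2 (y overwritten, z added): d = {'x': 50, 'y': 28, 'z': 15}
After line 3 (total = 50 + 28 + 15 = 93): d = {'x': 50, 'y': 28, 'z': 15, 'total': 93}

{'x': 50, 'y': 28, 'z': 15, 'total': 93}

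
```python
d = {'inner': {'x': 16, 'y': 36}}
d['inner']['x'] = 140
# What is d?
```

After line 1: d = {'inner': {'x': 16, 'y': 36}}
After line 2 (inner x overwritten): d = {'inner': {'x': 140, 'y': 36}}

{'inner': {'x': 140, 'y': 36}}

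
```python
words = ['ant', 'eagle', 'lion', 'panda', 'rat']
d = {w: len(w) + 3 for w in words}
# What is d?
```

{'ant': 6, 'eagle': 8, 'lion': 7, 'panda': 8, 'rat': 6}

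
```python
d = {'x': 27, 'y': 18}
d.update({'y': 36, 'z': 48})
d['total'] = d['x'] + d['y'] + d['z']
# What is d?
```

After line 1: d = {'x': 27, 'y': 18}
After line 2 (y overwritten, z added): d = {'x': 27, 'y': 36, 'z': 48}
After line 3 (total = 27 + 36 + 48 = 111): d = {'x': 27, 'y': 36, 'z': 48, 'total': 111}

{'x': 27, 'y': 36, 'z': 48, 'total': 111}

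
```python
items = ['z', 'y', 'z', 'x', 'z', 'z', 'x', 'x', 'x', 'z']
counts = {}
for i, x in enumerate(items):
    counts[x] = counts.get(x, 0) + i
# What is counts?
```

Initial: counts = {}, items = ['z', 'y', 'z', 'x', 'z', 'z', 'x', 'x', 'x', 'z']
i=0, x='z': counts = {'z': 0}
i=1, x='y': counts = {'z': 0, 'y': 1}
i=2, x='z': counts = {'z': 2, 'y': 1}
i=3, x='x': counts = {'z': 2, 'y': 1, 'x': 3}
i=4, x='z': counts = {'z': 6, 'y': 1, 'x': 3}
i=5, x='z': counts = {'z': 11, 'y': 1, 'x': 3}
i=6, x='x': counts = {'z': 11, 'y': 1, 'x': 9}
i=7, x='x': counts = {'z': 11, 'y': 1, 'x': 16}
i=8, x='x': counts = {'z': 11, 'y': 1, 'x': 24}
i=9, x='z': counts = {'z': 20, 'y': 1, 'x': 24}

{'z': 20, 'y': 1, 'x': 24}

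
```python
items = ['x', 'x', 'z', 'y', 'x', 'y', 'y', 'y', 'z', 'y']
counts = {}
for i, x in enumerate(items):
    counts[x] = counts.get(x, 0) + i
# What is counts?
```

Initial: counts = {}, items = ['x', 'x', 'z', 'y', 'x', 'y', 'y', 'y', 'z', 'y']
i=0, x='x': counts = {'x': 0}
i=1, x='x': counts = {'x': 1}
i=2, x='z': counts = {'x': 1, 'z': 2}
i=3, x='y': counts = {'x': 1, 'z': 2, 'y': 3}
i=4, x='x': counts = {'x': 5, 'z': 2, 'y': 3}
i=5, x='y': counts = {'x': 5, 'z': 2, 'y': 8}
i=6, x='y': counts = {'x': 5, 'z': 2, 'y': 14}
i=7, x='y': counts = {'x': 5, 'z': 2, 'y': 21}
i=8, x='z': counts = {'x': 5, 'z': 10, 'y': 21}
i=9, x='y': counts = {'x': 5, 'z': 10, 'y': 30}

{'x': 5, 'z': 10, 'y': 30}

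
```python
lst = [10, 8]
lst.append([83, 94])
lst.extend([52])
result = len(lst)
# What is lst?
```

After line 1: lst = [10, 8]
After line 2 (append adds [83, 94] as single element): lst = [10, 8, [83, 94]]
After line 3 (extend unpacks [52], adds 52): lst = [10, 8, [83, 94], 52]
After line 4: result = len(lst) = 4

[10, 8, [83, 94], 52]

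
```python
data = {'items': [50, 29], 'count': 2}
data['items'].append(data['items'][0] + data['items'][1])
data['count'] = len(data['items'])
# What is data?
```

After line 1: data = {'items': [50, 29], 'count': 2}
After line 2 (append 50 + 29 = 79): data = {'items': [50, 29, 79], 'count': 2}
After line 3 (count = len(items) = 3): data = {'items': [50, 29, 79], 'count': 3}

{'items': [50, 29, 79], 'count': 3}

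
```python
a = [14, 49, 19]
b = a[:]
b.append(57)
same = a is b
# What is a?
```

After line 1: a = [14, 49, 19]
After line 2 (b = a[:] is a shallow copy, new object): a = [14, 49, 19], b = [14, 49, 19]
After line 3 (append only mutates b): a = [14, 49, 19], b = [14, 49, 19, 57]
After line 4 (same = a is b; different objects -> False): same = False

[14, 49, 19]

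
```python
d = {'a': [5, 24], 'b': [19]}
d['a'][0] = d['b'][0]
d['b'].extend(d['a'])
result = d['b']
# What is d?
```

After line 1: d = {'a': [5, 24], 'b': [19]}
After line 2 (a[0] = b[0] = 19): d = {'a': [19, 24], 'b': [19]}
After line 3 (b.extend(a) appends [19, 24]): d = {'a': [19, 24], 'b': [19, 19, 24]}
After line 4: result = d['b'] = [19, 19, 24]

{'a': [19, 24], 'b': [19, 19, 24]}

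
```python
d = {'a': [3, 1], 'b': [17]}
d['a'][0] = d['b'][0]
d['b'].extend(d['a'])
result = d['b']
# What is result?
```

After line 1: d = {'a': [3, 1], 'b': [17]}
After line 2 (a[0] = b[0] = 17): d = {'a': [17, 1], 'b': [17]}
After line 3 (b.extend(a) appends [17, 1]): d = {'a': [17, 1], 'b': [17, 17, 1]}
After line 4: result = d['b'] = [17, 17, 1]

[17, 17, 1]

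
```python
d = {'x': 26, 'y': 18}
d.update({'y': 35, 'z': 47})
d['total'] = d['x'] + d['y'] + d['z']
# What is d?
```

After line 1: d = {'x': 26, 'y': 18}
After line 2 (y overwritten, z added): d = {'x': 26, 'y': 35, 'z': 47}
After line 3 (total = 26 + 35 + 47 = 108): d = {'x': 26, 'y': 35, 'z': 47, 'total': 108}

{'x': 26, 'y': 35, 'z': 47, 'total': 108}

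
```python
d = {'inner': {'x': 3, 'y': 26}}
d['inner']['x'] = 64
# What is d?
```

After line 1: d = {'inner': {'x': 3, 'y': 26}}
After line 2 (inner x overwritten): d = {'inner': {'x': 64, 'y': 26}}

{'inner': {'x': 64, 'y': 26}}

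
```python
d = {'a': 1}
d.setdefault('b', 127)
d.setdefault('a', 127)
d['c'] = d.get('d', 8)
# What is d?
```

After line 1: d = {'a': 1}
After line 2 (setdefault adds 'b'=127): d = {'a': 1, 'b': 127}
After line 3 (setdefault 'a' no-op, already exists): d = {'a': 1, 'b': 127}
After line 4 (get('d', 8) returns default since 'd' not in d): d = {'a': 1, 'b': 127, 'c': 8}

{'a': 1, 'b': 127, 'c': 8}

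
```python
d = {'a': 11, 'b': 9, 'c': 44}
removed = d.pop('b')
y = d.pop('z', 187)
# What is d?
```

After line 1: d = {'a': 11, 'b': 9, 'c': 44}
After line 2 (pop 'b' returns 9): d = {'a': 11, 'c': 44}, removed = 9
After line 3 (pop 'z' missing, returns default 187): d = {'a': 11, 'c': 44}, y = 187

{'a': 11, 'c': 44}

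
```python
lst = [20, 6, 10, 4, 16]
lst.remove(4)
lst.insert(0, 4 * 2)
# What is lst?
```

After line 1: lst = [20, 6, 10, 4, 16]
After line 2 (remove first 4): lst = [20, 6, 10, 16]
After line 3 (insert 8 at index 0): lst = [8, 20, 6, 10, 16]

[8, 20, 6, 10, 16]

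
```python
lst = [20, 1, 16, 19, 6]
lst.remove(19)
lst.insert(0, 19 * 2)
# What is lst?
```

After line 1: lst = [20, 1, 16, 19, 6]
After line 2 (remove first 19): lst = [20, 1, 16, 6]
After line 3 (insert 38 at index 0): lst = [38, 20, 1, 16, 6]

[38, 20, 1, 16, 6]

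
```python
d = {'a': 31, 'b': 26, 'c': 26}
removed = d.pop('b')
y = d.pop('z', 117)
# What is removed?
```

After line 1: d = {'a': 31, 'b': 26, 'c': 26}
After line 2 (pop 'b' returns 26): d = {'a': 31, 'c': 26}, removed = 26
After line 3 (pop 'z' missing, returns default 117): d = {'a': 31, 'c': 26}, y = 117

26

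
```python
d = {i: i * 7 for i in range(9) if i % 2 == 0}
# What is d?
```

{0: 0, 2: 14, 4: 28, 6: 42, 8: 56}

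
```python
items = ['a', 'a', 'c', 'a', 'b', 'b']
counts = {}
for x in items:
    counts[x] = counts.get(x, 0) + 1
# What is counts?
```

Initial: counts = {}, items = ['a', 'a', 'c', 'a', 'b', 'b']
See 'a': counts = {'a': 1}
See 'a': counts = {'a': 2}
See 'c': counts = {'a': 2, 'c': 1}
See 'a': counts = {'a': 3, 'c': 1}
See 'b': counts = {'a': 3, 'c': 1, 'b': 1}
See 'b': counts = {'a': 3, 'c': 1, 'b': 2}

{'a': 3, 'c': 1, 'b': 2}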